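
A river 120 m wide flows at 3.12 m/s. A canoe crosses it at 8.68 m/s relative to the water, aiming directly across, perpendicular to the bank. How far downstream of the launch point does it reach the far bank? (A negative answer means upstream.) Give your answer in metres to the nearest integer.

43 m

Perpendicular speed = 8.680 m/s; crossing time = 120 / 8.680 = 13.825 s.
Net downstream speed = 3.120 m/s.
Drift = 3.120 × 13.825 = 43.134 m (downstream).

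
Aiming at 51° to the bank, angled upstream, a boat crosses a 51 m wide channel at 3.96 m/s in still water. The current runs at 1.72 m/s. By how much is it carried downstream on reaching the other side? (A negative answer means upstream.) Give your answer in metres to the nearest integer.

-13 m

Perpendicular speed = 3.077 m/s; crossing time = 51 / 3.077 = 16.572 s.
Net downstream speed = -0.772 m/s.
Drift = -0.772 × 16.572 = -12.795 m (upstream).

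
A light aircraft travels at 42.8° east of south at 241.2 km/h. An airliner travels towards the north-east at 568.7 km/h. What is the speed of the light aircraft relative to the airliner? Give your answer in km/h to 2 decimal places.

626.20 km/h

Taking east as x and north as y: light aircraft velocity = (163.881, -176.976) km/h; airliner velocity = (402.132, 402.132) km/h.
Velocity of light aircraft relative to airliner = (163.881, -176.976) − (402.132, 402.132) = (-238.250, -579.107) km/h.
Magnitude = |(-238.250, -579.107)| = 626.202 km/h.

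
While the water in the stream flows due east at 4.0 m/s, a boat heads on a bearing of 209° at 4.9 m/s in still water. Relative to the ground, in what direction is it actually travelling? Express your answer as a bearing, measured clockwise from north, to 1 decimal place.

Taking east as x and north as y: velocity relative to the water = (-2.376, -4.286) m/s; the water relative to ground = (4.000, 0.000) m/s.
Velocity relative to ground = (-2.376, -4.286) + (4.000, 0.000) = (1.624, -4.286) m/s.
Bearing = atan2(1.62, -4.29) = 159.24° clockwise from north.

159.2°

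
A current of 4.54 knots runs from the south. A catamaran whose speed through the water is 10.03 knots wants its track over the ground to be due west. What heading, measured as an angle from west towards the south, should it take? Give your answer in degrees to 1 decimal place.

The current pushes perpendicular to the desired track; the heading must have a component into the current equal to 4.54 knots: 10.03 sin θ = 4.54.
sin θ = 0.4526, so θ = 26.913°.

26.9°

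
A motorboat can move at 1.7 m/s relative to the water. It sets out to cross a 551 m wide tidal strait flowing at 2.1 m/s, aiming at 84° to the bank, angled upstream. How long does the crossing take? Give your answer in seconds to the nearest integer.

326 s

The component of the motorboat's velocity perpendicular to the bank is 1.7 × sin 84° = 1.691 m/s.
The current is parallel to the bank, so it does not affect the crossing time.
Time = 551 / 1.691 = 325.903 s.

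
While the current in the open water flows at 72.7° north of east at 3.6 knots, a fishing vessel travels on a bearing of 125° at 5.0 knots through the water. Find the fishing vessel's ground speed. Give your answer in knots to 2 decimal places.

Taking east as x and north as y: velocity relative to the water = (4.096, -2.868) knots; the water relative to ground = (1.071, 3.437) knots.
Velocity relative to ground = (4.096, -2.868) + (1.071, 3.437) = (5.166, 0.569) knots.
Speed = |(5.166, 0.569)| = 5.198 knots.

5.20 knots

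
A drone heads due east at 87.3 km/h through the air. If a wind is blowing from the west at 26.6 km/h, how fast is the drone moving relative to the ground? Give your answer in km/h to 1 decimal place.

Taking east as x and north as y: velocity relative to the air = (87.300, 0.000) km/h; the air relative to ground = (26.600, 0.000) km/h.
Velocity relative to ground = (87.300, 0.000) + (26.600, 0.000) = (113.900, 0.000) km/h.
Speed = |(113.900, 0.000)| = 113.900 km/h.

113.9 km/h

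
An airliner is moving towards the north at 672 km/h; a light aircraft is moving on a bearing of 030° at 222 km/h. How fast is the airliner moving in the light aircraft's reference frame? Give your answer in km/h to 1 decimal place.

492.4 km/h

Taking east as x and north as y: airliner velocity = (0.000, 672.000) km/h; light aircraft velocity = (111.000, 192.258) km/h.
Velocity of airliner relative to light aircraft = (0.000, 672.000) − (111.000, 192.258) = (-111.000, 479.742) km/h.
Magnitude = |(-111.000, 479.742)| = 492.416 km/h.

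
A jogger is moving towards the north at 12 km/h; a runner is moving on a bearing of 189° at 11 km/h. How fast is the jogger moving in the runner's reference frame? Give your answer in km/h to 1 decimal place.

22.9 km/h

Taking east as x and north as y: jogger velocity = (0.000, 12.000) km/h; runner velocity = (-1.721, -10.865) km/h.
Velocity of jogger relative to runner = (0.000, 12.000) − (-1.721, -10.865) = (1.721, 22.865) km/h.
Magnitude = |(1.721, 22.865)| = 22.929 km/h.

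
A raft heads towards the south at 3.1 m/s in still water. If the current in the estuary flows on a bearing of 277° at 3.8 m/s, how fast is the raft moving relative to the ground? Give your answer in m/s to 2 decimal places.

4.60 m/s

Taking east as x and north as y: velocity relative to the water = (0.000, -3.100) m/s; the water relative to ground = (-3.772, 0.463) m/s.
Velocity relative to ground = (0.000, -3.100) + (-3.772, 0.463) = (-3.772, -2.637) m/s.
Speed = |(-3.772, -2.637)| = 4.602 m/s.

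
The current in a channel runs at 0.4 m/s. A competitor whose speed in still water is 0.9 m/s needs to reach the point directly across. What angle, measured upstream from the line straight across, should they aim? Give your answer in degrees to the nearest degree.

To cancel the current, the upstream component of the competitor's velocity must equal the flow: 0.9 sin θ = 0.4.
sin θ = 0.4 / 0.9 = 0.4444.
θ = arcsin(0.4444) = 26.388°.

26°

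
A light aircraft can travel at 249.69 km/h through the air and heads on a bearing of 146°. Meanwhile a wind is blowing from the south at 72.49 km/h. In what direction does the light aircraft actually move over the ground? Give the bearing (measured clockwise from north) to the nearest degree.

Taking east as x and north as y: velocity relative to the air = (139.625, -207.002) km/h; the air relative to ground = (0.000, 72.490) km/h.
Velocity relative to ground = (139.625, -207.002) + (0.000, 72.490) = (139.625, -134.512) km/h.
Bearing = atan2(139.62, -134.51) = 133.93° clockwise from north.

134°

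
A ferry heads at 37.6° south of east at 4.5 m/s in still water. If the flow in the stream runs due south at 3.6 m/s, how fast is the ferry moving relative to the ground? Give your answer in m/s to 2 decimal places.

Taking east as x and north as y: velocity relative to the water = (3.565, -2.746) m/s; the water relative to ground = (0.000, -3.600) m/s.
Velocity relative to ground = (3.565, -2.746) + (0.000, -3.600) = (3.565, -6.346) m/s.
Speed = |(3.565, -6.346)| = 7.279 m/s.

7.28 m/s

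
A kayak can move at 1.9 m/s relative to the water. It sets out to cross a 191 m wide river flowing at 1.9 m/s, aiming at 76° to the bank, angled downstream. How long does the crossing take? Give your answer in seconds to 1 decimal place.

103.6 s

The component of the kayak's velocity perpendicular to the bank is 1.9 × sin 76° = 1.844 m/s.
Only the cross-stream component determines the crossing time; the current contributes nothing perpendicular to the bank.
Time = 191 / 1.844 = 103.604 s.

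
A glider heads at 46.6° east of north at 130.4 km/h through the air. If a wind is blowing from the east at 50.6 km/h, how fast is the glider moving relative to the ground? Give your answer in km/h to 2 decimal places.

Taking east as x and north as y: velocity relative to the air = (94.745, 89.596) km/h; the air relative to ground = (-50.600, 0.000) km/h.
Velocity relative to ground = (94.745, 89.596) + (-50.600, 0.000) = (44.145, 89.596) km/h.
Speed = |(44.145, 89.596)| = 99.881 km/h.

99.88 km/h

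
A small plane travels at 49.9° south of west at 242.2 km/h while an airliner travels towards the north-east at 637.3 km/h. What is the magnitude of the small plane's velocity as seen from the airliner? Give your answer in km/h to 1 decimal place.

878.9 km/h

Taking east as x and north as y: small plane velocity = (-156.007, -185.264) km/h; airliner velocity = (450.639, 450.639) km/h.
Velocity of small plane relative to airliner = (-156.007, -185.264) − (450.639, 450.639) = (-606.646, -635.903) km/h.
Magnitude = |(-606.646, -635.903)| = 878.858 km/h.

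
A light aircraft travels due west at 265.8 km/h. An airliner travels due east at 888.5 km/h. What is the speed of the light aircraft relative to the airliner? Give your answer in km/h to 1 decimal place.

Taking east as x and north as y: light aircraft velocity = (-265.800, 0.000) km/h; airliner velocity = (888.500, 0.000) km/h.
Velocity of light aircraft relative to airliner = (-265.800, 0.000) − (888.500, 0.000) = (-1154.300, 0.000) km/h.
Magnitude = |(-1154.300, 0.000)| = 1154.300 km/h.

1154.3 km/h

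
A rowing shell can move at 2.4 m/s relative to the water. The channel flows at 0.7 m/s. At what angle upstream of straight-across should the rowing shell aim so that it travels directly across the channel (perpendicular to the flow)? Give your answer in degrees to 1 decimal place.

To cancel the current, the upstream component of the rowing shell's velocity must equal the flow: 2.4 sin θ = 0.7.
sin θ = 0.7 / 2.4 = 0.2917.
θ = arcsin(0.2917) = 16.958°.

17.0°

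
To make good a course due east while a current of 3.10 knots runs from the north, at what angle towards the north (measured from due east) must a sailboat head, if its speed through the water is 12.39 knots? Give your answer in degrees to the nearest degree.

The current pushes perpendicular to the desired track; the heading must have a component into the current equal to 3.10 knots: 12.39 sin θ = 3.10.
sin θ = 0.2502, so θ = 14.489°.

14°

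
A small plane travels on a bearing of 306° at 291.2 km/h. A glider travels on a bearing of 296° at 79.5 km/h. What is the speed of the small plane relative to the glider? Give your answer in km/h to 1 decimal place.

Taking east as x and north as y: small plane velocity = (-235.586, 171.163) km/h; glider velocity = (-71.454, 34.851) km/h.
Velocity of small plane relative to glider = (-235.586, 171.163) − (-71.454, 34.851) = (-164.132, 136.313) km/h.
Magnitude = |(-164.132, 136.313)| = 213.355 km/h.

213.4 km/h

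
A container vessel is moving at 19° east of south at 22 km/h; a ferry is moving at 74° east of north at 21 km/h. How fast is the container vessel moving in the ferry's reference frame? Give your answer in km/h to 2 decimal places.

29.61 km/h

Taking east as x and north as y: container vessel velocity = (7.162, -20.801) km/h; ferry velocity = (20.186, 5.788) km/h.
Velocity of container vessel relative to ferry = (7.162, -20.801) − (20.186, 5.788) = (-13.024, -26.590) km/h.
Magnitude = |(-13.024, -26.590)| = 29.608 km/h.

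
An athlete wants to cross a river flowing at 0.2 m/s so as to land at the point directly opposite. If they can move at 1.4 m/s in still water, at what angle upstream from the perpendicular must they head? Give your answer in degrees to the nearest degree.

8°

To cancel the current, the upstream component of the athlete's velocity must equal the flow: 1.4 sin θ = 0.2.
sin θ = 0.2 / 1.4 = 0.1429.
θ = arcsin(0.1429) = 8.213°.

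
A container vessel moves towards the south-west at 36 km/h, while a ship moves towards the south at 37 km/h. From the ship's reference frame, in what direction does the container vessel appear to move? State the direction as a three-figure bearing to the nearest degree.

Taking east as x and north as y: container vessel velocity = (-25.456, -25.456) km/h; ship velocity = (0.000, -37.000) km/h.
Velocity of container vessel relative to ship = (-25.456, -25.456) − (0.000, -37.000) = (-25.456, 11.544) km/h.
Bearing = atan2(-25.46, 11.54) = 294.39° clockwise from north.

294°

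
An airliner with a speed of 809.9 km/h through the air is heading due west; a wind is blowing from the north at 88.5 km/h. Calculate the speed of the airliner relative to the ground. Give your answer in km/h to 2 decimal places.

Taking east as x and north as y: velocity relative to the air = (-809.900, 0.000) km/h; the air relative to ground = (0.000, -88.500) km/h.
Velocity relative to ground = (-809.900, 0.000) + (0.000, -88.500) = (-809.900, -88.500) km/h.
Speed = |(-809.900, -88.500)| = 814.721 km/h.

814.72 km/h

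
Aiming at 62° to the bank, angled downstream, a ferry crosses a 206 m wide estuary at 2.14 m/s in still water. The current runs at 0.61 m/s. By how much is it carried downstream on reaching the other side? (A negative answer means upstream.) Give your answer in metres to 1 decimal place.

Perpendicular speed = 1.890 m/s; crossing time = 206 / 1.890 = 109.023 s.
Net downstream speed = 1.615 m/s.
Drift = 1.615 × 109.023 = 176.036 m (downstream).

176.0 m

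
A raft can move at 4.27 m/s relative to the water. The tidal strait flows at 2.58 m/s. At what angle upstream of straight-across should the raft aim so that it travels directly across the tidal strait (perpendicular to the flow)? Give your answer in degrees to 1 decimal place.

To cancel the current, the upstream component of the raft's velocity must equal the flow: 4.27 sin θ = 2.58.
sin θ = 2.58 / 4.27 = 0.6042.
θ = arcsin(0.6042) = 37.172°.

37.2°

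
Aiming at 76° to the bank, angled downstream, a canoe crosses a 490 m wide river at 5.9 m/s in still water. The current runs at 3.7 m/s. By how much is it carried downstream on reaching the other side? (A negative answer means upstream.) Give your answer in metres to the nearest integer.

439 m

Perpendicular speed = 5.725 m/s; crossing time = 490 / 5.725 = 85.593 s.
Net downstream speed = 5.127 m/s.
Drift = 5.127 × 85.593 = 438.866 m (downstream).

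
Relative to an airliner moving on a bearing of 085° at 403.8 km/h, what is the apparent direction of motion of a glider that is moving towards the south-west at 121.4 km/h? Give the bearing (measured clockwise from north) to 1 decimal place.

Taking east as x and north as y: glider velocity = (-85.843, -85.843) km/h; airliner velocity = (402.263, 35.193) km/h.
Velocity of glider relative to airliner = (-85.843, -85.843) − (402.263, 35.193) = (-488.106, -121.036) km/h.
Bearing = atan2(-488.11, -121.04) = 256.07° clockwise from north.

256.1°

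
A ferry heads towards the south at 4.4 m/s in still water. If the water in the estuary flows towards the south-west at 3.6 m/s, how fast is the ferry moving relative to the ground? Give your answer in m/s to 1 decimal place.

Taking east as x and north as y: velocity relative to the water = (0.000, -4.400) m/s; the water relative to ground = (-2.546, -2.546) m/s.
Velocity relative to ground = (0.000, -4.400) + (-2.546, -2.546) = (-2.546, -6.946) m/s.
Speed = |(-2.546, -6.946)| = 7.397 m/s.

7.4 m/s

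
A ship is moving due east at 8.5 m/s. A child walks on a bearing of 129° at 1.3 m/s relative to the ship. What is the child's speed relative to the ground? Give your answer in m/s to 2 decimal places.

9.55 m/s

Taking east as x and north as y: ship velocity = (8.500, 0.000) m/s; child velocity relative to ship = (1.010, -0.818) m/s.
Velocity relative to ground = (8.500, 0.000) + (1.010, -0.818) = (9.510, -0.818) m/s.
Speed = |(9.510, -0.818)| = 9.545 m/s.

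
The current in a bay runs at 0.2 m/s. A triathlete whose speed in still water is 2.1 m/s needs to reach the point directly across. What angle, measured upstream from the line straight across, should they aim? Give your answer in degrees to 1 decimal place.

5.5°

To cancel the current, the upstream component of the triathlete's velocity must equal the flow: 2.1 sin θ = 0.2.
sin θ = 0.2 / 2.1 = 0.0952.
θ = arcsin(0.0952) = 5.465°.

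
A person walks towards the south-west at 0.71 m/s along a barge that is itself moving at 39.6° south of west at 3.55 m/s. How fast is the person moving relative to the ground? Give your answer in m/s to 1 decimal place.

4.3 m/s

Taking east as x and north as y: barge velocity = (-2.735, -2.263) m/s; person velocity relative to barge = (-0.502, -0.502) m/s.
Velocity relative to ground = (-2.735, -2.263) + (-0.502, -0.502) = (-3.237, -2.765) m/s.
Speed = |(-3.237, -2.765)| = 4.257 m/s.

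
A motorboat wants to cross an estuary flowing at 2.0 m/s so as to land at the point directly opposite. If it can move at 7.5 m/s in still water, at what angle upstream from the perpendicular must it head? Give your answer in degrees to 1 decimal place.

To cancel the current, the upstream component of the motorboat's velocity must equal the flow: 7.5 sin θ = 2.0.
sin θ = 2.0 / 7.5 = 0.2667.
θ = arcsin(0.2667) = 15.466°.

15.5°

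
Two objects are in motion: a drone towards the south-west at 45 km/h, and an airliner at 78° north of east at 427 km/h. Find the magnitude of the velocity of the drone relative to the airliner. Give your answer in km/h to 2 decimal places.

Taking east as x and north as y: drone velocity = (-31.820, -31.820) km/h; airliner velocity = (88.778, 417.669) km/h.
Velocity of drone relative to airliner = (-31.820, -31.820) − (88.778, 417.669) = (-120.598, -449.489) km/h.
Magnitude = |(-120.598, -449.489)| = 465.386 km/h.

465.39 km/h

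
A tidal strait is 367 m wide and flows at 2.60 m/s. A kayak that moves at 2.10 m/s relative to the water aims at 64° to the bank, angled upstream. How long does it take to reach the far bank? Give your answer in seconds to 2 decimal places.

The component of the kayak's velocity perpendicular to the bank is 2.10 × sin 64° = 1.887 m/s.
The flow acts along the bank and has no component across it.
Time = 367 / 1.887 = 194.440 s.

194.44 s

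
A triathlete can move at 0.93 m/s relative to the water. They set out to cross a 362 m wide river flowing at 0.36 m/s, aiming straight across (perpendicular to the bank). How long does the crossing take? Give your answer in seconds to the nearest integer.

389 s

The component of the triathlete's velocity perpendicular to the bank is 0.93 m/s.
Only the cross-stream component determines the crossing time; the current contributes nothing perpendicular to the bank.
Time = 362 / 0.930 = 389.247 s.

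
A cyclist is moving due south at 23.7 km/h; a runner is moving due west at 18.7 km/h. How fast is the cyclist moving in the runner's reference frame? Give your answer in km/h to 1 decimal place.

Taking east as x and north as y: cyclist velocity = (0.000, -23.700) km/h; runner velocity = (-18.700, 0.000) km/h.
Velocity of cyclist relative to runner = (0.000, -23.700) − (-18.700, 0.000) = (18.700, -23.700) km/h.
Magnitude = |(18.700, -23.700)| = 30.189 km/h.

30.2 km/h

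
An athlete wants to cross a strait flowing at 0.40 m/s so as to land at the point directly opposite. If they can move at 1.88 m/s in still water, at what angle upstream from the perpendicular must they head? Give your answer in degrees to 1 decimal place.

12.3°

To cancel the current, the upstream component of the athlete's velocity must equal the flow: 1.88 sin θ = 0.40.
sin θ = 0.40 / 1.88 = 0.2128.
θ = arcsin(0.2128) = 12.284°.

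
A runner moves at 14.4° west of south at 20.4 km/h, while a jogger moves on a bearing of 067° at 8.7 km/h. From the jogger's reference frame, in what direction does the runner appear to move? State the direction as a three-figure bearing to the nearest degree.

Taking east as x and north as y: runner velocity = (-5.073, -19.759) km/h; jogger velocity = (8.008, 3.399) km/h.
Velocity of runner relative to jogger = (-5.073, -19.759) − (8.008, 3.399) = (-13.082, -23.158) km/h.
Bearing = atan2(-13.08, -23.16) = 209.46° clockwise from north.

209°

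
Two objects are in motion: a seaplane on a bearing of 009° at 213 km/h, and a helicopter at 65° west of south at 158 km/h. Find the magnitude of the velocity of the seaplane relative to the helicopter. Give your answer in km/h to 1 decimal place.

Taking east as x and north as y: seaplane velocity = (33.321, 210.378) km/h; helicopter velocity = (-143.197, -66.774) km/h.
Velocity of seaplane relative to helicopter = (33.321, 210.378) − (-143.197, -66.774) = (176.517, 277.151) km/h.
Magnitude = |(176.517, 277.151)| = 328.590 km/h.

328.6 km/h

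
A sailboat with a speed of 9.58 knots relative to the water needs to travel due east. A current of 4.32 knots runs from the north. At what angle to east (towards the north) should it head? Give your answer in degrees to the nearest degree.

The current pushes perpendicular to the desired track; the heading must have a component into the current equal to 4.32 knots: 9.58 sin θ = 4.32.
sin θ = 0.4509, so θ = 26.804°.

27°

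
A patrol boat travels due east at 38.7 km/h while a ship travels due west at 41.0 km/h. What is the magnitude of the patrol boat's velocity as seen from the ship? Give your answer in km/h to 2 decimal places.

Taking east as x and north as y: patrol boat velocity = (38.700, 0.000) km/h; ship velocity = (-41.000, 0.000) km/h.
Velocity of patrol boat relative to ship = (38.700, 0.000) − (-41.000, 0.000) = (79.700, 0.000) km/h.
Magnitude = |(79.700, 0.000)| = 79.700 km/h.

79.70 km/h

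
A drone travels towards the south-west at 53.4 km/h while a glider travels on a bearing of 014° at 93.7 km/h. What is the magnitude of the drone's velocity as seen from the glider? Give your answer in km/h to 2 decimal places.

Taking east as x and north as y: drone velocity = (-37.760, -37.760) km/h; glider velocity = (22.668, 90.917) km/h.
Velocity of drone relative to glider = (-37.760, -37.760) − (22.668, 90.917) = (-60.428, -128.676) km/h.
Magnitude = |(-60.428, -128.676)| = 142.159 km/h.

142.16 km/h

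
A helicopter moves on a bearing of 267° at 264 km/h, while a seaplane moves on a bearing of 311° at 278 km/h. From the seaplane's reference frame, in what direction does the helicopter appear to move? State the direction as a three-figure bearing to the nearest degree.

Taking east as x and north as y: helicopter velocity = (-263.638, -13.817) km/h; seaplane velocity = (-209.809, 182.384) km/h.
Velocity of helicopter relative to seaplane = (-263.638, -13.817) − (-209.809, 182.384) = (-53.829, -196.201) km/h.
Bearing = atan2(-53.83, -196.20) = 195.34° clockwise from north.

195°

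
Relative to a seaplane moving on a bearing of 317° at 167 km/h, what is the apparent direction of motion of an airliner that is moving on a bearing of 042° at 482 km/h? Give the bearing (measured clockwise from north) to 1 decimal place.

Taking east as x and north as y: airliner velocity = (322.521, 358.196) km/h; seaplane velocity = (-113.894, 122.136) km/h.
Velocity of airliner relative to seaplane = (322.521, 358.196) − (-113.894, 122.136) = (436.415, 236.060) km/h.
Bearing = atan2(436.41, 236.06) = 61.59° clockwise from north.

061.6°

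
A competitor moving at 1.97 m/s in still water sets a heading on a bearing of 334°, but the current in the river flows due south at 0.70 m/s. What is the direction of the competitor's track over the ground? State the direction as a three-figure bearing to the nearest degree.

Taking east as x and north as y: velocity relative to the water = (-0.864, 1.771) m/s; the water relative to ground = (0.000, -0.700) m/s.
Velocity relative to ground = (-0.864, 1.771) + (0.000, -0.700) = (-0.864, 1.071) m/s.
Bearing = atan2(-0.86, 1.07) = 321.11° clockwise from north.

321°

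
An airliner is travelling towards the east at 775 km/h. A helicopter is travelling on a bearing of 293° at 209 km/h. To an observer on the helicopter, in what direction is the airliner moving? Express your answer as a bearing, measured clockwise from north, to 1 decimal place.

094.8°

Taking east as x and north as y: airliner velocity = (775.000, 0.000) km/h; helicopter velocity = (-192.386, 81.663) km/h.
Velocity of airliner relative to helicopter = (775.000, 0.000) − (-192.386, 81.663) = (967.386, -81.663) km/h.
Bearing = atan2(967.39, -81.66) = 94.83° clockwise from north.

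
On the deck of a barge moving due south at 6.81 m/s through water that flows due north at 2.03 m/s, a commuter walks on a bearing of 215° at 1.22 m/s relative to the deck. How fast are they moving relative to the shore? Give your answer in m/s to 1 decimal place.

In east/north components (m/s): commuter relative to barge = (-0.700, -0.999); barge relative to water = (0.000, -6.810); water relative to ground = (0.000, 2.030).
Sum = (-0.700, -5.779) m/s.
Speed = |(-0.700, -5.779)| = 5.822 m/s.

5.8 m/s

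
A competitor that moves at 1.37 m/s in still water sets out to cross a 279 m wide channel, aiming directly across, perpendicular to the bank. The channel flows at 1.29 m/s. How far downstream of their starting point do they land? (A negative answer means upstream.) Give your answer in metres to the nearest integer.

263 m

Perpendicular speed = 1.370 m/s; crossing time = 279 / 1.370 = 203.650 s.
Net downstream speed = 1.290 m/s.
Drift = 1.290 × 203.650 = 262.708 m (downstream).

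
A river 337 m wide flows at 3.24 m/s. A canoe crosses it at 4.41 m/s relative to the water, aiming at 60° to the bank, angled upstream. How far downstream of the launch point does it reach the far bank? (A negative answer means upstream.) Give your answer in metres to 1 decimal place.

91.3 m

Perpendicular speed = 3.819 m/s; crossing time = 337 / 3.819 = 88.239 s.
Net downstream speed = 1.035 m/s.
Drift = 1.035 × 88.239 = 91.327 m (downstream).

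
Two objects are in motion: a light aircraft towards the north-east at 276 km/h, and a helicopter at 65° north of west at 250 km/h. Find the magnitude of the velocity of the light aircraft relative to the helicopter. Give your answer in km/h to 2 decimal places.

302.45 km/h

Taking east as x and north as y: light aircraft velocity = (195.161, 195.161) km/h; helicopter velocity = (-105.655, 226.577) km/h.
Velocity of light aircraft relative to helicopter = (195.161, 195.161) − (-105.655, 226.577) = (300.816, -31.415) km/h.
Magnitude = |(300.816, -31.415)| = 302.452 km/h.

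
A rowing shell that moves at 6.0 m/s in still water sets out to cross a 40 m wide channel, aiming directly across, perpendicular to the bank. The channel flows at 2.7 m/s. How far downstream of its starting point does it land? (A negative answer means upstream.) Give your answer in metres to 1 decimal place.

18.0 m

Perpendicular speed = 6.000 m/s; crossing time = 40 / 6.000 = 6.667 s.
Net downstream speed = 2.700 m/s.
Drift = 2.700 × 6.667 = 18.000 m (downstream).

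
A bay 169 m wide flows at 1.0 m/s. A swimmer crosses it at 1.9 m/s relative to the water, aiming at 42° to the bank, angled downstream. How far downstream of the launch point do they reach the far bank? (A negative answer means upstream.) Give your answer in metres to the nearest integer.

Perpendicular speed = 1.271 m/s; crossing time = 169 / 1.271 = 132.930 s.
Net downstream speed = 2.412 m/s.
Drift = 2.412 × 132.930 = 320.623 m (downstream).

321 m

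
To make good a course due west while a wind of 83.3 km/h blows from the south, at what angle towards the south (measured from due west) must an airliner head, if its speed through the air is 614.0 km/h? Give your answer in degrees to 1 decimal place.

The wind pushes perpendicular to the desired track; the heading must have a component into the wind equal to 83.3 km/h: 614.0 sin θ = 83.3.
sin θ = 0.1357, so θ = 7.797°.

7.8°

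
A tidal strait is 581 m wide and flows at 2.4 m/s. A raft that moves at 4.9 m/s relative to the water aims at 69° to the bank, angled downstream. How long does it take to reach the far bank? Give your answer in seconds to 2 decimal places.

127.01 s

The component of the raft's velocity perpendicular to the bank is 4.9 × sin 69° = 4.575 m/s.
The flow acts along the bank and has no component across it.
Time = 581 / 4.575 = 127.007 s.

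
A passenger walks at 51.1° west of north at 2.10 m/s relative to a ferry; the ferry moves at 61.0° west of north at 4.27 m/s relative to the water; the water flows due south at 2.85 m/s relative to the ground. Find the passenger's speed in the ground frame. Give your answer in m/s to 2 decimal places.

5.40 m/s

In east/north components (m/s): passenger relative to ferry = (-1.634, 1.319); ferry relative to water = (-3.735, 2.070); water relative to ground = (0.000, -2.850).
Sum = (-5.369, 0.539) m/s.
Speed = |(-5.369, 0.539)| = 5.396 m/s.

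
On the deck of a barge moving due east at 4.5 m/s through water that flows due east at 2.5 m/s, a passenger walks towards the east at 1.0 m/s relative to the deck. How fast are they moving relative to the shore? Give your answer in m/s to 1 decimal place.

8.0 m/s

In east/north components (m/s): passenger relative to barge = (1.000, 0.000); barge relative to water = (4.500, 0.000); water relative to ground = (2.500, 0.000).
Sum = (8.000, 0.000) m/s.
Speed = |(8.000, 0.000)| = 8.000 m/s.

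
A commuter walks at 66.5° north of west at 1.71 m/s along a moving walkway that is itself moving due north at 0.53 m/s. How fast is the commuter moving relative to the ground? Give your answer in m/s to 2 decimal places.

2.21 m/s

Taking east as x and north as y: moving walkway velocity = (0.000, 0.530) m/s; commuter velocity relative to moving walkway = (-0.682, 1.568) m/s.
Velocity relative to ground = (0.000, 0.530) + (-0.682, 1.568) = (-0.682, 2.098) m/s.
Speed = |(-0.682, 2.098)| = 2.206 m/s.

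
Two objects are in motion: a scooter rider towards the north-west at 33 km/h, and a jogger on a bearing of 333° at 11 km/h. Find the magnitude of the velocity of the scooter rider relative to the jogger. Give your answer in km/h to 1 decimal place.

22.8 km/h

Taking east as x and north as y: scooter rider velocity = (-23.335, 23.335) km/h; jogger velocity = (-4.994, 9.801) km/h.
Velocity of scooter rider relative to jogger = (-23.335, 23.335) − (-4.994, 9.801) = (-18.341, 13.533) km/h.
Magnitude = |(-18.341, 13.533)| = 22.793 km/h.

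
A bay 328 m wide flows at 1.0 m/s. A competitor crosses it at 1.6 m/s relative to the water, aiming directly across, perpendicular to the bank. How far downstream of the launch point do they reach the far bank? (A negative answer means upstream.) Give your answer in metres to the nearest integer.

205 m

Perpendicular speed = 1.600 m/s; crossing time = 328 / 1.600 = 205.000 s.
Net downstream speed = 1.000 m/s.
Drift = 1.000 × 205.000 = 205.000 m (downstream).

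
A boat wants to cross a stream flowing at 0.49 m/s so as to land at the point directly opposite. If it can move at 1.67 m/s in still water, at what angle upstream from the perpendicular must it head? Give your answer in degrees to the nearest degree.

To cancel the current, the upstream component of the boat's velocity must equal the flow: 1.67 sin θ = 0.49.
sin θ = 0.49 / 1.67 = 0.2934.
θ = arcsin(0.2934) = 17.062°.

17°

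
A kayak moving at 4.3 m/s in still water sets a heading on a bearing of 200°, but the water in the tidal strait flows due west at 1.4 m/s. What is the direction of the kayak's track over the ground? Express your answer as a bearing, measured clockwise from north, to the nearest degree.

215°

Taking east as x and north as y: velocity relative to the water = (-1.471, -4.041) m/s; the water relative to ground = (-1.400, 0.000) m/s.
Velocity relative to ground = (-1.471, -4.041) + (-1.400, 0.000) = (-2.871, -4.041) m/s.
Bearing = atan2(-2.87, -4.04) = 215.39° clockwise from north.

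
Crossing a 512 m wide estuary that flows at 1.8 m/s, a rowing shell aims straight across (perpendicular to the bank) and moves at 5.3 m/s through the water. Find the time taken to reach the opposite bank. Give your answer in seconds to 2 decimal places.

96.60 s

The component of the rowing shell's velocity perpendicular to the bank is 5.3 m/s.
The flow acts along the bank and has no component across it.
Time = 512 / 5.300 = 96.604 s.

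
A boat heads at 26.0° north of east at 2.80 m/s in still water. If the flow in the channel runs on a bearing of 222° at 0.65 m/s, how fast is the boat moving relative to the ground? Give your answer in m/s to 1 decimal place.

2.2 m/s

Taking east as x and north as y: velocity relative to the water = (2.517, 1.227) m/s; the water relative to ground = (-0.435, -0.483) m/s.
Velocity relative to ground = (2.517, 1.227) + (-0.435, -0.483) = (2.082, 0.744) m/s.
Speed = |(2.082, 0.744)| = 2.211 m/s.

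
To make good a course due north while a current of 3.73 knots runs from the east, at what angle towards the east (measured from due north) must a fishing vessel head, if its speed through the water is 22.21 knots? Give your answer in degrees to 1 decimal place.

9.7°

The current pushes perpendicular to the desired track; the heading must have a component into the current equal to 3.73 knots: 22.21 sin θ = 3.73.
sin θ = 0.1679, so θ = 9.668°.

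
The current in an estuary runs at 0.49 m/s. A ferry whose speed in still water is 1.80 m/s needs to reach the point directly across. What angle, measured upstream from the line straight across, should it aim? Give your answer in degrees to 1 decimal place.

To cancel the current, the upstream component of the ferry's velocity must equal the flow: 1.80 sin θ = 0.49.
sin θ = 0.49 / 1.80 = 0.2722.
θ = arcsin(0.2722) = 15.797°.

15.8°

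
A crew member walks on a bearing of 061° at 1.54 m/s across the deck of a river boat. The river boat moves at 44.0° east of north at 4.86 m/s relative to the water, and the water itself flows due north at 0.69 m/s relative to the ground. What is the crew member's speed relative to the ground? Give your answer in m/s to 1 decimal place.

In east/north components (m/s): crew member relative to river boat = (1.347, 0.747); river boat relative to water = (3.376, 3.496); water relative to ground = (0.000, 0.690).
Sum = (4.723, 4.933) m/s.
Speed = |(4.723, 4.933)| = 6.829 m/s.

6.8 m/s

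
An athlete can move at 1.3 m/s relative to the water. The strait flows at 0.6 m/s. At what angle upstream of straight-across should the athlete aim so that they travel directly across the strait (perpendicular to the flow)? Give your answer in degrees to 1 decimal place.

27.5°

To cancel the current, the upstream component of the athlete's velocity must equal the flow: 1.3 sin θ = 0.6.
sin θ = 0.6 / 1.3 = 0.4615.
θ = arcsin(0.4615) = 27.486°.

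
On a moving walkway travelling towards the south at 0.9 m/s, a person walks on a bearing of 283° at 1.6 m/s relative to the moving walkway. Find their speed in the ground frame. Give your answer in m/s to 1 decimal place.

1.6 m/s

Taking east as x and north as y: moving walkway velocity = (0.000, -0.900) m/s; person velocity relative to moving walkway = (-1.559, 0.360) m/s.
Velocity relative to ground = (0.000, -0.900) + (-1.559, 0.360) = (-1.559, -0.540) m/s.
Speed = |(-1.559, -0.540)| = 1.650 m/s.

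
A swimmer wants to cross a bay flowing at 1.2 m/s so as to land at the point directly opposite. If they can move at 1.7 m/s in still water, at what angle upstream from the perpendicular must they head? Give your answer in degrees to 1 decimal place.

44.9°

To cancel the current, the upstream component of the swimmer's velocity must equal the flow: 1.7 sin θ = 1.2.
sin θ = 1.2 / 1.7 = 0.7059.
θ = arcsin(0.7059) = 44.901°.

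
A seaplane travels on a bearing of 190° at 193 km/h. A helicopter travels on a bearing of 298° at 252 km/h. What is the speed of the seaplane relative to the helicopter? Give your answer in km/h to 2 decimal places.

361.68 km/h

Taking east as x and north as y: seaplane velocity = (-33.514, -190.068) km/h; helicopter velocity = (-222.503, 118.307) km/h.
Velocity of seaplane relative to helicopter = (-33.514, -190.068) − (-222.503, 118.307) = (188.989, -308.375) km/h.
Magnitude = |(188.989, -308.375)| = 361.679 km/h.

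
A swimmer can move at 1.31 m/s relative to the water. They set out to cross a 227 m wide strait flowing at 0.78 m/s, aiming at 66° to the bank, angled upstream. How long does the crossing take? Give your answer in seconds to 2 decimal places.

189.68 s

The component of the swimmer's velocity perpendicular to the bank is 1.31 × sin 66° = 1.197 m/s.
The flow acts along the bank and has no component across it.
Time = 227 / 1.197 = 189.681 s.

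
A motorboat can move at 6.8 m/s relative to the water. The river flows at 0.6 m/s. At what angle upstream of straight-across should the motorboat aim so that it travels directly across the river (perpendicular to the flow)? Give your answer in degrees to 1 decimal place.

To cancel the current, the upstream component of the motorboat's velocity must equal the flow: 6.8 sin θ = 0.6.
sin θ = 0.6 / 6.8 = 0.0882.
θ = arcsin(0.0882) = 5.062°.

5.1°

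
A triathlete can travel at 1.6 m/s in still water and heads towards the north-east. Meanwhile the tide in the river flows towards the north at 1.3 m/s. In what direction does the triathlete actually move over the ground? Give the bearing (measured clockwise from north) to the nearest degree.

025°

Taking east as x and north as y: velocity relative to the water = (1.131, 1.131) m/s; the water relative to ground = (0.000, 1.300) m/s.
Velocity relative to ground = (1.131, 1.131) + (0.000, 1.300) = (1.131, 2.431) m/s.
Bearing = atan2(1.13, 2.43) = 24.95° clockwise from north.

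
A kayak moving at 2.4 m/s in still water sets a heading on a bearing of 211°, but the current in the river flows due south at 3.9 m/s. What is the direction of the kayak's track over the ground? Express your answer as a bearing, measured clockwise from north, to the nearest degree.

Taking east as x and north as y: velocity relative to the water = (-1.236, -2.057) m/s; the water relative to ground = (0.000, -3.900) m/s.
Velocity relative to ground = (-1.236, -2.057) + (0.000, -3.900) = (-1.236, -5.957) m/s.
Bearing = atan2(-1.24, -5.96) = 191.72° clockwise from north.

192°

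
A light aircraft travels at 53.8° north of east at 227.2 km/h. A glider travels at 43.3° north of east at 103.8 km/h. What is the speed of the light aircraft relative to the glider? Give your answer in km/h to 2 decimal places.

Taking east as x and north as y: light aircraft velocity = (134.186, 183.341) km/h; glider velocity = (75.543, 71.188) km/h.
Velocity of light aircraft relative to glider = (134.186, 183.341) − (75.543, 71.188) = (58.643, 112.153) km/h.
Magnitude = |(58.643, 112.153)| = 126.560 km/h.

126.56 km/h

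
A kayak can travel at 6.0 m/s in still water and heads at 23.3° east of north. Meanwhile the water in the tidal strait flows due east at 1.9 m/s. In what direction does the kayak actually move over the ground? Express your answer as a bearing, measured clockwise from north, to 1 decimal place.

037.8°

Taking east as x and north as y: velocity relative to the water = (2.373, 5.511) m/s; the water relative to ground = (1.900, 0.000) m/s.
Velocity relative to ground = (2.373, 5.511) + (1.900, 0.000) = (4.273, 5.511) m/s.
Bearing = atan2(4.27, 5.51) = 37.79° clockwise from north.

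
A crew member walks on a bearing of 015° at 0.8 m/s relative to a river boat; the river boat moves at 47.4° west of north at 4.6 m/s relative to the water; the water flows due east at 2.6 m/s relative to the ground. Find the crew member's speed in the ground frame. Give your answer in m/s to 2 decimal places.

In east/north components (m/s): crew member relative to river boat = (0.207, 0.773); river boat relative to water = (-3.386, 3.114); water relative to ground = (2.600, 0.000).
Sum = (-0.579, 3.886) m/s.
Speed = |(-0.579, 3.886)| = 3.929 m/s.

3.93 m/s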